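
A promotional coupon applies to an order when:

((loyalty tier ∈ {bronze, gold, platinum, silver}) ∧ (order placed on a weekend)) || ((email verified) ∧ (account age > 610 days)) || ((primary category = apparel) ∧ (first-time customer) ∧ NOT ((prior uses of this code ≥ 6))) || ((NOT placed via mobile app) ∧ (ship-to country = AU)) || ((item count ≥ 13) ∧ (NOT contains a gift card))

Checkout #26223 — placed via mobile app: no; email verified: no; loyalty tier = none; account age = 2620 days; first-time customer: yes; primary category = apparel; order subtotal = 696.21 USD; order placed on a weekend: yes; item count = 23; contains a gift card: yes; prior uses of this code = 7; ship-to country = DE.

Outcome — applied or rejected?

Rejected

Atomic conditions:
  loyalty tier ∈ {bronze, gold, platinum, silver}: none is not in the set → false
  order placed on a weekend: yes → true
  email verified: no → false
  account age > 610 days: 2620 > 610 is true
  primary category = apparel: apparel == apparel is true
  first-time customer: yes → true
  prior uses of this code ≥ 6: 7 ≥ 6 is true
  NOT placed via mobile app: no → true
  ship-to country = AU: DE == AU is false
  item count ≥ 13: 23 ≥ 13 is true
  NOT contains a gift card: yes → false
Combine:
[1] false AND true = false
[2] false AND true = false
[3.3] NOT true = false
[3] true AND true AND false = false
[4] true AND false = false
[5] true AND false = false
[root] false OR false OR false OR false OR false = false
Overall: false → rejected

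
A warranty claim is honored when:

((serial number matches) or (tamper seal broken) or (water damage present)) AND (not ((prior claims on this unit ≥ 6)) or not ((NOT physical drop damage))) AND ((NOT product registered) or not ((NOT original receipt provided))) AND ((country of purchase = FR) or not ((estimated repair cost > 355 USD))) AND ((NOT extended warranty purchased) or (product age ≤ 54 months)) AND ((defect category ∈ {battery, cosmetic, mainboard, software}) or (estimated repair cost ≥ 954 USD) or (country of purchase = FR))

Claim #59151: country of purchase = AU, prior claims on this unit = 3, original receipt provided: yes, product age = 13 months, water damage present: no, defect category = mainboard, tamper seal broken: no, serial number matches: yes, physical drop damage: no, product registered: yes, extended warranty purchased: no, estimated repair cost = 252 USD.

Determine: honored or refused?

Atomic conditions:
  serial number matches: yes → true
  tamper seal broken: no → false
  water damage present: no → false
  prior claims on this unit ≥ 6: 3 ≥ 6 is false
  NOT physical drop damage: no → true
  NOT product registered: yes → false
  NOT original receipt provided: yes → false
  country of purchase = FR: AU == FR is false
  estimated repair cost > 355 USD: 252 > 355 is false
  NOT extended warranty purchased: no → true
  product age ≤ 54 months: 13 ≤ 54 is true
  defect category ∈ {battery, cosmetic, mainboard, software}: mainboard is in the set → true
  estimated repair cost ≥ 954 USD: 252 ≥ 954 is false
Combine:
[1] true OR false OR false = true
[2.1] NOT false = true
[2.2] NOT true = false
[2] true OR false = true
[3.2] NOT false = true
[3] false OR true = true
[4.2] NOT false = true
[4] false OR true = true
[5] true OR true = true
[6] true OR false OR false = true
[root] true AND true AND true AND true AND true AND true = true
Overall: true → honored

Honored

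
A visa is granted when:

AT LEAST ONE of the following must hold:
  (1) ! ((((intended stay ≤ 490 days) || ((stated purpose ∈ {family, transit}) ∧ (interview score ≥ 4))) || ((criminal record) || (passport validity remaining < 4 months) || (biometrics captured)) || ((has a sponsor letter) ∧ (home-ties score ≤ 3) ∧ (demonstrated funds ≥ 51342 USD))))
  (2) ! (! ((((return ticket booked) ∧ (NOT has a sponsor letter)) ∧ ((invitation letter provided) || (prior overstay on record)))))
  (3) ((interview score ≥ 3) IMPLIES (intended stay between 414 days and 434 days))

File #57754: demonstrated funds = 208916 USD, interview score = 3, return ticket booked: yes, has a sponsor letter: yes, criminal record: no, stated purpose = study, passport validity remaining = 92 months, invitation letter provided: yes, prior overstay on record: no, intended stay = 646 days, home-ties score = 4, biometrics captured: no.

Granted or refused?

Atomic conditions:
  intended stay ≤ 490 days: 646 ≤ 490 is false
  stated purpose ∈ {family, transit}: study is not in the set → false
  interview score ≥ 4: 3 ≥ 4 is false
  criminal record: no → false
  passport validity remaining < 4 months: 92 < 4 is false
  biometrics captured: no → false
  has a sponsor letter: yes → true
  home-ties score ≤ 3: 4 ≤ 3 is false
  demonstrated funds ≥ 51342 USD: 208916 ≥ 51342 is true
  return ticket booked: yes → true
  NOT has a sponsor letter: yes → false
  invitation letter provided: yes → true
  prior overstay on record: no → false
  interview score ≥ 3: 3 ≥ 3 is true
  intended stay between 414 days and 434 days: 646 in [414, 434] is false
Combine:
[1.1.1.2] false AND false = false
[1.1.1] false OR false = false
[1.1.2] false OR false OR false = false
[1.1.3] true AND false AND true = false
[1.1] false OR false OR false = false
[1] NOT false = true
[2.1.1.1] true AND false = false
[2.1.1.2] true OR false = true
[2.1.1] false AND true = false
[2.1] NOT false = true
[2] NOT true = false
[3] true → false = false
[root] true OR false OR false = true
Overall: true → granted

Granted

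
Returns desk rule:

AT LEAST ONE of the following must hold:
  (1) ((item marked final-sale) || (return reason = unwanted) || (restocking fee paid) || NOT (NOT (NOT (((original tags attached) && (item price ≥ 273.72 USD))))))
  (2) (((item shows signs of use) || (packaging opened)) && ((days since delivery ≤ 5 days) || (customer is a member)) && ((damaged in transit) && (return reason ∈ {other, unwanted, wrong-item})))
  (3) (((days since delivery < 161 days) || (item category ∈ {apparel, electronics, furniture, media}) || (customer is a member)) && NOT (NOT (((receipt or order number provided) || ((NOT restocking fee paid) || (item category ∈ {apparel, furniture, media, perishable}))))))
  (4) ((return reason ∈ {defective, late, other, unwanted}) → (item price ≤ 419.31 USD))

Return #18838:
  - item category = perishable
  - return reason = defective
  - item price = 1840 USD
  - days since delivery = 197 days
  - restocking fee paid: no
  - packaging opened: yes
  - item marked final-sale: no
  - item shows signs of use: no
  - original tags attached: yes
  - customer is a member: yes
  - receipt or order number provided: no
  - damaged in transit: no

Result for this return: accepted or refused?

Accepted

Atomic conditions:
  item marked final-sale: no → false
  return reason = unwanted: defective == unwanted is false
  restocking fee paid: no → false
  original tags attached: yes → true
  item price ≥ 273.72 USD: 1840 ≥ 273.72 is true
  item shows signs of use: no → false
  packaging opened: yes → true
  days since delivery ≤ 5 days: 197 ≤ 5 is false
  customer is a member: yes → true
  damaged in transit: no → false
  return reason ∈ {other, unwanted, wrong-item}: defective is not in the set → false
  days since delivery < 161 days: 197 < 161 is false
  item category ∈ {apparel, electronics, furniture, media}: perishable is not in the set → false
  receipt or order number provided: no → false
  NOT restocking fee paid: no → true
  item category ∈ {apparel, furniture, media, perishable}: perishable is in the set → true
  return reason ∈ {defective, late, other, unwanted}: defective is in the set → true
  item price ≤ 419.31 USD: 1840 ≤ 419.31 is false
Combine:
[1.4.1.1.1] true AND true = true
[1.4.1.1] NOT true = false
[1.4.1] NOT false = true
[1.4] NOT true = false
[1] false OR false OR false OR false = false
[2.1] false OR true = true
[2.2] false OR true = true
[2.3] false AND false = false
[2] true AND true AND false = false
[3.1] false OR false OR true = true
[3.2.1.1.2] true OR true = true
[3.2.1.1] false OR true = true
[3.2.1] NOT true = false
[3.2] NOT false = true
[3] true AND true = true
[4] true → false = false
[root] false OR false OR true OR false = true
Overall: true → accepted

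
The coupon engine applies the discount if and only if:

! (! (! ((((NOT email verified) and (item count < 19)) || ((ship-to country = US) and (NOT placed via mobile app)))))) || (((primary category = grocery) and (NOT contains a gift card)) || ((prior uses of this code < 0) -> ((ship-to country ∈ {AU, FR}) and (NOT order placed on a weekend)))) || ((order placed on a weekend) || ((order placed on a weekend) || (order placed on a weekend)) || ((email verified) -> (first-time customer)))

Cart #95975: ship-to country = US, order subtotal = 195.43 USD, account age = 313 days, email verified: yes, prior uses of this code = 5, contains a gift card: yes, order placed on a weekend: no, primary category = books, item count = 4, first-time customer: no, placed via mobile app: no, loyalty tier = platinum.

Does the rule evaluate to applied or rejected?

Applied

Atomic conditions:
  NOT email verified: yes → false
  item count < 19: 4 < 19 is true
  ship-to country = US: US == US is true
  NOT placed via mobile app: no → true
  primary category = grocery: books == grocery is false
  NOT contains a gift card: yes → false
  prior uses of this code < 0: 5 < 0 is false
  ship-to country ∈ {AU, FR}: US is not in the set → false
  NOT order placed on a weekend: no → true
  order placed on a weekend: no → false
  email verified: yes → true
  first-time customer: no → false
Combine:
[1.1.1.1.1] false AND true = false
[1.1.1.1.2] true AND true = true
[1.1.1.1] false OR true = true
[1.1.1] NOT true = false
[1.1] NOT false = true
[1] NOT true = false
[2.1] false AND false = false
[2.2.2] false AND true = false
[2.2] false → false (antecedent false ⇒ implication holds) = true
[2] false OR true = true
[3.2] false OR false = false
[3.3] true → false = false
[3] false OR false OR false = false
[root] false OR true OR false = true
Overall: true → applied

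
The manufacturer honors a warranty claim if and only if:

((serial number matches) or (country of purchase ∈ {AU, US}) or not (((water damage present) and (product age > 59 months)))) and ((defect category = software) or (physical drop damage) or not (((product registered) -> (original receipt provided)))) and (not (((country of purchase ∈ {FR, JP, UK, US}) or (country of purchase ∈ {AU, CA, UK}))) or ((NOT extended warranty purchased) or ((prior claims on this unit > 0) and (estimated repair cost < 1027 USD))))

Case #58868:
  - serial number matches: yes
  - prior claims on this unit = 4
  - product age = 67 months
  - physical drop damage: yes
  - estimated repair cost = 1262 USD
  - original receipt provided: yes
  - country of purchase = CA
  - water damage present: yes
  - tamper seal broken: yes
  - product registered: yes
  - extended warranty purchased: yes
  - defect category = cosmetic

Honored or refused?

Refused

Atomic conditions:
  serial number matches: yes → true
  country of purchase ∈ {AU, US}: CA is not in the set → false
  water damage present: yes → true
  product age > 59 months: 67 > 59 is true
  defect category = software: cosmetic == software is false
  physical drop damage: yes → true
  product registered: yes → true
  original receipt provided: yes → true
  country of purchase ∈ {FR, JP, UK, US}: CA is not in the set → false
  country of purchase ∈ {AU, CA, UK}: CA is in the set → true
  NOT extended warranty purchased: yes → false
  prior claims on this unit > 0: 4 > 0 is true
  estimated repair cost < 1027 USD: 1262 < 1027 is false
Combine:
[1.3.1] true AND true = true
[1.3] NOT true = false
[1] true OR false OR false = true
[2.3.1] true → true = true
[2.3] NOT true = false
[2] false OR true OR false = true
[3.1.1] false OR true = true
[3.1] NOT true = false
[3.2.2] true AND false = false
[3.2] false OR false = false
[3] false OR false = false
[root] true AND true AND false = false
Overall: false → refused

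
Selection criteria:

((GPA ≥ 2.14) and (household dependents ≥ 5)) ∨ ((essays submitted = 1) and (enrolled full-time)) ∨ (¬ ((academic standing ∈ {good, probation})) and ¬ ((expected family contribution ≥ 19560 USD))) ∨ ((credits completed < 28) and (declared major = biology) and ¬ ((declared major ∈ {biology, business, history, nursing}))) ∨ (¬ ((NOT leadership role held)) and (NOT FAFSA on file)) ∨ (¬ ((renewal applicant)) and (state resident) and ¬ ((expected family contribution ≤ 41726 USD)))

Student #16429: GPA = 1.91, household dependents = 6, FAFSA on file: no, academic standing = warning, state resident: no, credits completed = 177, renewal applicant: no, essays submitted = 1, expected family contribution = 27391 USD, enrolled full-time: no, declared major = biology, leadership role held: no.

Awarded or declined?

Atomic conditions:
  GPA ≥ 2.14: 1.91 ≥ 2.14 is false
  household dependents ≥ 5: 6 ≥ 5 is true
  essays submitted = 1: 1 == 1 is true
  enrolled full-time: no → false
  academic standing ∈ {good, probation}: warning is not in the set → false
  expected family contribution ≥ 19560 USD: 27391 ≥ 19560 is true
  credits completed < 28: 177 < 28 is false
  declared major = biology: biology == biology is true
  declared major ∈ {biology, business, history, nursing}: biology is in the set → true
  NOT leadership role held: no → true
  NOT FAFSA on file: no → true
  renewal applicant: no → false
  state resident: no → false
  expected family contribution ≤ 41726 USD: 27391 ≤ 41726 is true
Combine:
[1] false AND true = false
[2] true AND false = false
[3.1] NOT false = true
[3.2] NOT true = false
[3] true AND false = false
[4.3] NOT true = false
[4] false AND true AND false = false
[5.1] NOT true = false
[5] false AND true = false
[6.1] NOT false = true
[6.3] NOT true = false
[6] true AND false AND false = false
[root] false OR false OR false OR false OR false OR false = false
Overall: false → declined

Declined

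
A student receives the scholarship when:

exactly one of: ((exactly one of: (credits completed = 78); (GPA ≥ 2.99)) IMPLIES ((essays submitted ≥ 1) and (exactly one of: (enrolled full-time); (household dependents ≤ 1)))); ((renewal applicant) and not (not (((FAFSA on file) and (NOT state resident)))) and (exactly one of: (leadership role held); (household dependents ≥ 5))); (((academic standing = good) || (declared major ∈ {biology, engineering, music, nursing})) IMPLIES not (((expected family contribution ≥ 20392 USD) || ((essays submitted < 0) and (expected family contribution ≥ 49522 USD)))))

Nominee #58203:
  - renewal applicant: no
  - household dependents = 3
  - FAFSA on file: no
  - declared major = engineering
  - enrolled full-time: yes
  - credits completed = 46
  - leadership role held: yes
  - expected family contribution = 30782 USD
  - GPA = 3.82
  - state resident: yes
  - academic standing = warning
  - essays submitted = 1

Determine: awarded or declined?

Atomic conditions:
  credits completed = 78: 46 == 78 is false
  GPA ≥ 2.99: 3.82 ≥ 2.99 is true
  essays submitted ≥ 1: 1 ≥ 1 is true
  enrolled full-time: yes → true
  household dependents ≤ 1: 3 ≤ 1 is false
  renewal applicant: no → false
  FAFSA on file: no → false
  NOT state resident: yes → false
  leadership role held: yes → true
  household dependents ≥ 5: 3 ≥ 5 is false
  academic standing = good: warning == good is false
  declared major ∈ {biology, engineering, music, nursing}: engineering is in the set → true
  expected family contribution ≥ 20392 USD: 30782 ≥ 20392 is true
  essays submitted < 0: 1 < 0 is false
  expected family contribution ≥ 49522 USD: 30782 ≥ 49522 is false
Combine:
[1.1] exactly-one(false, true) = true
[1.2.2] exactly-one(true, false) = true
[1.2] true AND true = true
[1] true → true = true
[2.2.1.1] false AND false = false
[2.2.1] NOT false = true
[2.2] NOT true = false
[2.3] exactly-one(true, false) = true
[2] false AND false AND true = false
[3.1] false OR true = true
[3.2.1.2] false AND false = false
[3.2.1] true OR false = true
[3.2] NOT true = false
[3] true → false = false
[root] exactly-one(true, false, false) = true
Overall: true → awarded

Awarded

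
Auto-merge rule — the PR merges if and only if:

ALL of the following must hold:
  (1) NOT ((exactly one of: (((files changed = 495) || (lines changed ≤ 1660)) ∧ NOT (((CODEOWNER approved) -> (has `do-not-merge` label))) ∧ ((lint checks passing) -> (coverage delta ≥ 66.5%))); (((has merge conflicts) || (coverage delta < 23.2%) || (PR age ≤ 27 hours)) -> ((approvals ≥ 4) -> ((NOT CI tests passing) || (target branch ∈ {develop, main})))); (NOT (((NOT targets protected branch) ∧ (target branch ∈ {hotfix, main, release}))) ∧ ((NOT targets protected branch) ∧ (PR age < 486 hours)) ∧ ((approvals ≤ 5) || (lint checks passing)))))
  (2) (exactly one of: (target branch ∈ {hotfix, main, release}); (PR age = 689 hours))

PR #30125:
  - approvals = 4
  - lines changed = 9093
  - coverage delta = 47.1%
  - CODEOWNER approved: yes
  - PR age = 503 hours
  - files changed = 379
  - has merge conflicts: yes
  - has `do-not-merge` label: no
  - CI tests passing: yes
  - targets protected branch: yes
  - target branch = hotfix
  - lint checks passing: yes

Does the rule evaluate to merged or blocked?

Atomic conditions:
  files changed = 495: 379 == 495 is false
  lines changed ≤ 1660: 9093 ≤ 1660 is false
  CODEOWNER approved: yes → true
  has `do-not-merge` label: no → false
  lint checks passing: yes → true
  coverage delta ≥ 66.5%: 47.1 ≥ 66.5 is false
  has merge conflicts: yes → true
  coverage delta < 23.2%: 47.1 < 23.2 is false
  PR age ≤ 27 hours: 503 ≤ 27 is false
  approvals ≥ 4: 4 ≥ 4 is true
  NOT CI tests passing: yes → false
  target branch ∈ {develop, main}: hotfix is not in the set → false
  NOT targets protected branch: yes → false
  target branch ∈ {hotfix, main, release}: hotfix is in the set → true
  PR age < 486 hours: 503 < 486 is false
  approvals ≤ 5: 4 ≤ 5 is true
  PR age = 689 hours: 503 == 689 is false
Combine:
[1.1.1.1] false OR false = false
[1.1.1.2.1] true → false = false
[1.1.1.2] NOT false = true
[1.1.1.3] true → false = false
[1.1.1] false AND true AND false = false
[1.1.2.1] true OR false OR false = true
[1.1.2.2.2] false OR false = false
[1.1.2.2] true → false = false
[1.1.2] true → false = false
[1.1.3.1.1] false AND true = false
[1.1.3.1] NOT false = true
[1.1.3.2] false AND false = false
[1.1.3.3] true OR true = true
[1.1.3] true AND false AND true = false
[1.1] exactly-one(false, false, false) = false
[1] NOT false = true
[2] exactly-one(true, false) = true
[root] true AND true = true
Overall: true → merged

Merged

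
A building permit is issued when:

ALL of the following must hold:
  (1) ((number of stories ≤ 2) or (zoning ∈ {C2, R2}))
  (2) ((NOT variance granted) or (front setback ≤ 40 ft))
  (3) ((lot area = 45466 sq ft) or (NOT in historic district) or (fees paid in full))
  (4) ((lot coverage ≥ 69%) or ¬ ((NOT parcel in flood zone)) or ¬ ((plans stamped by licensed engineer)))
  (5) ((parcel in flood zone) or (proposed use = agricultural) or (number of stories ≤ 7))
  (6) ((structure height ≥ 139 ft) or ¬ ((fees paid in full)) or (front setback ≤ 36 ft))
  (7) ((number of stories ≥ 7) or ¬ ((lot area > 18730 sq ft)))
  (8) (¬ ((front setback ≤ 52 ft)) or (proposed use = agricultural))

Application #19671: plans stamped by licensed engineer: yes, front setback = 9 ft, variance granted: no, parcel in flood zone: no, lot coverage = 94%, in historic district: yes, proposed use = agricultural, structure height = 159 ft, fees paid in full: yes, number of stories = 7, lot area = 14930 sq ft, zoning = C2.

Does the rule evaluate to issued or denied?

Issued

Atomic conditions:
  number of stories ≤ 2: 7 ≤ 2 is false
  zoning ∈ {C2, R2}: C2 is in the set → true
  NOT variance granted: no → true
  front setback ≤ 40 ft: 9 ≤ 40 is true
  lot area = 45466 sq ft: 14930 == 45466 is false
  NOT in historic district: yes → false
  fees paid in full: yes → true
  lot coverage ≥ 69%: 94 ≥ 69 is true
  NOT parcel in flood zone: no → true
  plans stamped by licensed engineer: yes → true
  parcel in flood zone: no → false
  proposed use = agricultural: agricultural == agricultural is true
  number of stories ≤ 7: 7 ≤ 7 is true
  structure height ≥ 139 ft: 159 ≥ 139 is true
  front setback ≤ 36 ft: 9 ≤ 36 is true
  number of stories ≥ 7: 7 ≥ 7 is true
  lot area > 18730 sq ft: 14930 > 18730 is false
  front setback ≤ 52 ft: 9 ≤ 52 is true
Combine:
[1] false OR true = true
[2] true OR true = true
[3] false OR false OR true = true
[4.2] NOT true = false
[4.3] NOT true = false
[4] true OR false OR false = true
[5] false OR true OR true = true
[6.2] NOT true = false
[6] true OR false OR true = true
[7.2] NOT false = true
[7] true OR true = true
[8.1] NOT true = false
[8] false OR true = true
[root] true AND true AND true AND true AND true AND true AND true AND true = true
Overall: true → issued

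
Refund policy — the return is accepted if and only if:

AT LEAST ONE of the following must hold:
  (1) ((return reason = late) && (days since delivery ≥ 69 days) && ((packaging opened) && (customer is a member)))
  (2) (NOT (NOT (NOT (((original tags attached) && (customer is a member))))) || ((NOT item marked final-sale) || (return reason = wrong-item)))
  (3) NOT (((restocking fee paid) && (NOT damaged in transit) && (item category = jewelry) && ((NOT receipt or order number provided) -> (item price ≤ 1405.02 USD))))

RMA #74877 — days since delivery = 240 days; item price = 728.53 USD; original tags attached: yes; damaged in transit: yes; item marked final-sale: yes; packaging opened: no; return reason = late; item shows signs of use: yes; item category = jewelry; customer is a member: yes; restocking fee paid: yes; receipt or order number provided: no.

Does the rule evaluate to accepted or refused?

Accepted

Atomic conditions:
  return reason = late: late == late is true
  days since delivery ≥ 69 days: 240 ≥ 69 is true
  packaging opened: no → false
  customer is a member: yes → true
  original tags attached: yes → true
  NOT item marked final-sale: yes → false
  return reason = wrong-item: late == wrong-item is false
  restocking fee paid: yes → true
  NOT damaged in transit: yes → false
  item category = jewelry: jewelry == jewelry is true
  NOT receipt or order number provided: no → true
  item price ≤ 1405.02 USD: 728.53 ≤ 1405.02 is true
Combine:
[1.3] false AND true = false
[1] true AND true AND false = false
[2.1.1.1.1] true AND true = true
[2.1.1.1] NOT true = false
[2.1.1] NOT false = true
[2.1] NOT true = false
[2.2] false OR false = false
[2] false OR false = false
[3.1.4] true → true = true
[3.1] true AND false AND true AND true = false
[3] NOT false = true
[root] false OR false OR true = true
Overall: true → accepted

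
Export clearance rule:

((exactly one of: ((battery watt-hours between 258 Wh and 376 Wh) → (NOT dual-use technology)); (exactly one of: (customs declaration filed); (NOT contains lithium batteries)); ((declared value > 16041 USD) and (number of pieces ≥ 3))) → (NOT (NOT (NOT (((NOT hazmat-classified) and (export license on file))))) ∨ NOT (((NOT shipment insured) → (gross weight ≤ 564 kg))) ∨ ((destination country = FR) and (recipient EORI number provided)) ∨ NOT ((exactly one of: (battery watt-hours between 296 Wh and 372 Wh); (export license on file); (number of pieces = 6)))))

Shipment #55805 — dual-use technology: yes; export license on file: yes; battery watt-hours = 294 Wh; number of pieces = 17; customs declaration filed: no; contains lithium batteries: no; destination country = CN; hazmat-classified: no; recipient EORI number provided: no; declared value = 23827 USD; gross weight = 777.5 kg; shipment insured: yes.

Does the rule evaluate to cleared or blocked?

Atomic conditions:
  battery watt-hours between 258 Wh and 376 Wh: 294 in [258, 376] is true
  NOT dual-use technology: yes → false
  customs declaration filed: no → false
  NOT contains lithium batteries: no → true
  declared value > 16041 USD: 23827 > 16041 is true
  number of pieces ≥ 3: 17 ≥ 3 is true
  NOT hazmat-classified: no → true
  export license on file: yes → true
  NOT shipment insured: yes → false
  gross weight ≤ 564 kg: 777.5 ≤ 564 is false
  destination country = FR: CN == FR is false
  recipient EORI number provided: no → false
  battery watt-hours between 296 Wh and 372 Wh: 294 in [296, 372] is false
  number of pieces = 6: 17 == 6 is false
Combine:
[1.1] true → false = false
[1.2] exactly-one(false, true) = true
[1.3] true AND true = true
[1] exactly-one(false, true, true) = false
[2.1.1.1.1] true AND true = true
[2.1.1.1] NOT true = false
[2.1.1] NOT false = true
[2.1] NOT true = false
[2.2.1] false → false (antecedent false ⇒ implication holds) = true
[2.2] NOT true = false
[2.3] false AND false = false
[2.4.1] exactly-one(false, true, false) = true
[2.4] NOT true = false
[2] false OR false OR false OR false = false
[root] false → false (antecedent false ⇒ implication holds) = true
Overall: true → cleared

Cleared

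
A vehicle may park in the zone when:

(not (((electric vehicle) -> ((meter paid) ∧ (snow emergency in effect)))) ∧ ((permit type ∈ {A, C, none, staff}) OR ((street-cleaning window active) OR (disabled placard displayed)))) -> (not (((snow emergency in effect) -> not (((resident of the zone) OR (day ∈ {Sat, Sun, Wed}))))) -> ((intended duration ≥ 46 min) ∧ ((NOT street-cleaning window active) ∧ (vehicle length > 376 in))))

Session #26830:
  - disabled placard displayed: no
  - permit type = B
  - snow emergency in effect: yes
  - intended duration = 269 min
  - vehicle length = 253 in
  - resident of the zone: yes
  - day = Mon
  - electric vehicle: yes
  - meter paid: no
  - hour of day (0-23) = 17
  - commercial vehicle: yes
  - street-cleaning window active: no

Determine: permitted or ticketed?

Atomic conditions:
  electric vehicle: yes → true
  meter paid: no → false
  snow emergency in effect: yes → true
  permit type ∈ {A, C, none, staff}: B is not in the set → false
  street-cleaning window active: no → false
  disabled placard displayed: no → false
  resident of the zone: yes → true
  day ∈ {Sat, Sun, Wed}: Mon is not in the set → false
  intended duration ≥ 46 min: 269 ≥ 46 is true
  NOT street-cleaning window active: no → true
  vehicle length > 376 in: 253 > 376 is false
Combine:
[1.1.1.2] false AND true = false
[1.1.1] true → false = false
[1.1] NOT false = true
[1.2.2] false OR false = false
[1.2] false OR false = false
[1] true AND false = false
[2.1.1.2.1] true OR false = true
[2.1.1.2] NOT true = false
[2.1.1] true → false = false
[2.1] NOT false = true
[2.2.2] true AND false = false
[2.2] true AND false = false
[2] true → false = false
[root] false → false (antecedent false ⇒ implication holds) = true
Overall: true → permitted

Permitted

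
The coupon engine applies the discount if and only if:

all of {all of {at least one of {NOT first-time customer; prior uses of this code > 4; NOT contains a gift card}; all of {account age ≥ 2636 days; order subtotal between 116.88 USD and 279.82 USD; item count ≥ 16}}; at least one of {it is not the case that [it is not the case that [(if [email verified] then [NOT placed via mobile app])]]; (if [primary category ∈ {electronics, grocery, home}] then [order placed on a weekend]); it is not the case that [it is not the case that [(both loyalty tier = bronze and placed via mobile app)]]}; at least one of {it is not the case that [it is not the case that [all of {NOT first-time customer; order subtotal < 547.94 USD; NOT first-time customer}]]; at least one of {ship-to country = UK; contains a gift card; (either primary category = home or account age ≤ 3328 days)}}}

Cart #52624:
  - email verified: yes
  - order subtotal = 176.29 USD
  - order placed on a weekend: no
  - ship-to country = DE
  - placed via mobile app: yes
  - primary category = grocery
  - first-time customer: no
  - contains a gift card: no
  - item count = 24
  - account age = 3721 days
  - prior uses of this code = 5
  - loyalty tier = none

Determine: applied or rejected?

Rejected

Atomic conditions:
  NOT first-time customer: no → true
  prior uses of this code > 4: 5 > 4 is true
  NOT contains a gift card: no → true
  account age ≥ 2636 days: 3721 ≥ 2636 is true
  order subtotal between 116.88 USD and 279.82 USD: 176.29 in [116.88, 279.82] is true
  item count ≥ 16: 24 ≥ 16 is true
  email verified: yes → true
  NOT placed via mobile app: yes → false
  primary category ∈ {electronics, grocery, home}: grocery is in the set → true
  order placed on a weekend: no → false
  loyalty tier = bronze: none == bronze is false
  placed via mobile app: yes → true
  order subtotal < 547.94 USD: 176.29 < 547.94 is true
  ship-to country = UK: DE == UK is false
  contains a gift card: no → false
  primary category = home: grocery == home is false
  account age ≤ 3328 days: 3721 ≤ 3328 is false
Combine:
[1.1] true OR true OR true = true
[1.2] true AND true AND true = true
[1] true AND true = true
[2.1.1.1] true → false = false
[2.1.1] NOT false = true
[2.1] NOT true = false
[2.2] true → false = false
[2.3.1.1] false AND true = false
[2.3.1] NOT false = true
[2.3] NOT true = false
[2] false OR false OR false = false
[3.1.1.1] true AND true AND true = true
[3.1.1] NOT true = false
[3.1] NOT false = true
[3.2.3] false OR false = false
[3.2] false OR false OR false = false
[3] true OR false = true
[root] true AND false AND true = false
Overall: false → rejected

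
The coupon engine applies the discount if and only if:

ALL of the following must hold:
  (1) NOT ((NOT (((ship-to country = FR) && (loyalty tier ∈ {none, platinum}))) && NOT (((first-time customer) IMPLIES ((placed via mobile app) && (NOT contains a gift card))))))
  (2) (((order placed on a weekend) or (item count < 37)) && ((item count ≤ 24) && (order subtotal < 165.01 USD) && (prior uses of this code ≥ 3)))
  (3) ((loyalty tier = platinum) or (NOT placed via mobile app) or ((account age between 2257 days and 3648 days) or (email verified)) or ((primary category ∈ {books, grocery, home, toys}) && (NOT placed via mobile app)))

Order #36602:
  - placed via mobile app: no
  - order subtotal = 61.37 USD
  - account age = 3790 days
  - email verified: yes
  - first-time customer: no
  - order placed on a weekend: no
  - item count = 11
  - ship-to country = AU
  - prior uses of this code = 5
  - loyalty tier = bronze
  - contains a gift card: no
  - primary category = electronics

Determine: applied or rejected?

Atomic conditions:
  ship-to country = FR: AU == FR is false
  loyalty tier ∈ {none, platinum}: bronze is not in the set → false
  first-time customer: no → false
  placed via mobile app: no → false
  NOT contains a gift card: no → true
  order placed on a weekend: no → false
  item count < 37: 11 < 37 is true
  item count ≤ 24: 11 ≤ 24 is true
  order subtotal < 165.01 USD: 61.37 < 165.01 is true
  prior uses of this code ≥ 3: 5 ≥ 3 is true
  loyalty tier = platinum: bronze == platinum is false
  NOT placed via mobile app: no → true
  account age between 2257 days and 3648 days: 3790 in [2257, 3648] is false
  email verified: yes → true
  primary category ∈ {books, grocery, home, toys}: electronics is not in the set → false
Combine:
[1.1.1.1] false AND false = false
[1.1.1] NOT false = true
[1.1.2.1.2] false AND true = false
[1.1.2.1] false → false (antecedent false ⇒ implication holds) = true
[1.1.2] NOT true = false
[1.1] true AND false = false
[1] NOT false = true
[2.1] false OR true = true
[2.2] true AND true AND true = true
[2] true AND true = true
[3.3] false OR true = true
[3.4] false AND true = false
[3] false OR true OR true OR false = true
[root] true AND true AND true = true
Overall: true → applied

Applied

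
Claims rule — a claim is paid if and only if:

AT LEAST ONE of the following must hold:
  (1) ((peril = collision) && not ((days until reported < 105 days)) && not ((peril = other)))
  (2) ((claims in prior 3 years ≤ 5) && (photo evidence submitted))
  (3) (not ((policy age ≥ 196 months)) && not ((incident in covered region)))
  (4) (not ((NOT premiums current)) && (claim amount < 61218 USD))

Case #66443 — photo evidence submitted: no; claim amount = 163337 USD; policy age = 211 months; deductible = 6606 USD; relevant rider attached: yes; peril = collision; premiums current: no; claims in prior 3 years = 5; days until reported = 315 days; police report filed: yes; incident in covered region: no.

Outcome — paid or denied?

Atomic conditions:
  peril = collision: collision == collision is true
  days until reported < 105 days: 315 < 105 is false
  peril = other: collision == other is false
  claims in prior 3 years ≤ 5: 5 ≤ 5 is true
  photo evidence submitted: no → false
  policy age ≥ 196 months: 211 ≥ 196 is true
  incident in covered region: no → false
  NOT premiums current: no → true
  claim amount < 61218 USD: 163337 < 61218 is false
Combine:
[1.2] NOT false = true
[1.3] NOT false = true
[1] true AND true AND true = true
[2] true AND false = false
[3.1] NOT true = false
[3.2] NOT false = true
[3] false AND true = false
[4.1] NOT true = false
[4] false AND false = false
[root] true OR false OR false OR false = true
Overall: true → paid

Paid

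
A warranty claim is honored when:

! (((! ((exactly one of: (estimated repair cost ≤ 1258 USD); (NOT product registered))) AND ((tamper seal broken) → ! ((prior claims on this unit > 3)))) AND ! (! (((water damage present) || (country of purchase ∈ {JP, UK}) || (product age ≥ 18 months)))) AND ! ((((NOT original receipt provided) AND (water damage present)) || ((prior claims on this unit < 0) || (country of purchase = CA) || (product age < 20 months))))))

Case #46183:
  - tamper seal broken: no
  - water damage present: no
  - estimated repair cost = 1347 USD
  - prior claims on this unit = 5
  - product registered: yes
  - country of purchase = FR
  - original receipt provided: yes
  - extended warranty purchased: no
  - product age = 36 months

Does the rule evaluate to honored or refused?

Refused

Atomic conditions:
  estimated repair cost ≤ 1258 USD: 1347 ≤ 1258 is false
  NOT product registered: yes → false
  tamper seal broken: no → false
  prior claims on this unit > 3: 5 > 3 is true
  water damage present: no → false
  country of purchase ∈ {JP, UK}: FR is not in the set → false
  product age ≥ 18 months: 36 ≥ 18 is true
  NOT original receipt provided: yes → false
  prior claims on this unit < 0: 5 < 0 is false
  country of purchase = CA: FR == CA is false
  product age < 20 months: 36 < 20 is false
Combine:
[1.1.1.1] exactly-one(false, false) = false
[1.1.1] NOT false = true
[1.1.2.2] NOT true = false
[1.1.2] false → false (antecedent false ⇒ implication holds) = true
[1.1] true AND true = true
[1.2.1.1] false OR false OR true = true
[1.2.1] NOT true = false
[1.2] NOT false = true
[1.3.1.1] false AND false = false
[1.3.1.2] false OR false OR false = false
[1.3.1] false OR false = false
[1.3] NOT false = true
[1] true AND true AND true = true
[root] NOT true = false
Overall: false → refused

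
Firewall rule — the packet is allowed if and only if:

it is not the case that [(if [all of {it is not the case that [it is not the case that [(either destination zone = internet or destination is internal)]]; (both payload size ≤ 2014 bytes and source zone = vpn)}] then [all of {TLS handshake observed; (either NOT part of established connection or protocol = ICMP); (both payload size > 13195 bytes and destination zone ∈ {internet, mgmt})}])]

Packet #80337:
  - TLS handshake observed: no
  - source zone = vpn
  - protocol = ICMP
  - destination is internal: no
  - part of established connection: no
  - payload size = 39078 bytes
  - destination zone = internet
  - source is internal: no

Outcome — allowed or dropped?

Dropped

Atomic conditions:
  destination zone = internet: internet == internet is true
  destination is internal: no → false
  payload size ≤ 2014 bytes: 39078 ≤ 2014 is false
  source zone = vpn: vpn == vpn is true
  TLS handshake observed: no → false
  NOT part of established connection: no → true
  protocol = ICMP: ICMP == ICMP is true
  payload size > 13195 bytes: 39078 > 13195 is true
  destination zone ∈ {internet, mgmt}: internet is in the set → true
Combine:
[1.1.1.1.1] true OR false = true
[1.1.1.1] NOT true = false
[1.1.1] NOT false = true
[1.1.2] false AND true = false
[1.1] true AND false = false
[1.2.2] true OR true = true
[1.2.3] true AND true = true
[1.2] false AND true AND true = false
[1] false → false (antecedent false ⇒ implication holds) = true
[root] NOT true = false
Overall: false → dropped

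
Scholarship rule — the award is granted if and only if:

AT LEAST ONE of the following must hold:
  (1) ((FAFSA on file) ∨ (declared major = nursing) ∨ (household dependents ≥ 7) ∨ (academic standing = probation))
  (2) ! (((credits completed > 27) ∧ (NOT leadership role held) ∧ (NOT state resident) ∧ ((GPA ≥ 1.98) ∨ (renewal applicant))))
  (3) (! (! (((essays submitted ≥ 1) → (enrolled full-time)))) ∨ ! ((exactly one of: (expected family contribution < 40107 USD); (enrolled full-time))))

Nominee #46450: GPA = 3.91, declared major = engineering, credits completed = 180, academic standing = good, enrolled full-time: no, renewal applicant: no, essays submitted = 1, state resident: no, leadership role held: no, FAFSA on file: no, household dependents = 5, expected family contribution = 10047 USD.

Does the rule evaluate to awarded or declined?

Atomic conditions:
  FAFSA on file: no → false
  declared major = nursing: engineering == nursing is false
  household dependents ≥ 7: 5 ≥ 7 is false
  academic standing = probation: good == probation is false
  credits completed > 27: 180 > 27 is true
  NOT leadership role held: no → true
  NOT state resident: no → true
  GPA ≥ 1.98: 3.91 ≥ 1.98 is true
  renewal applicant: no → false
  essays submitted ≥ 1: 1 ≥ 1 is true
  enrolled full-time: no → false
  expected family contribution < 40107 USD: 10047 < 40107 is true
Combine:
[1] false OR false OR false OR false = false
[2.1.4] true OR false = true
[2.1] true AND true AND true AND true = true
[2] NOT true = false
[3.1.1.1] true → false = false
[3.1.1] NOT false = true
[3.1] NOT true = false
[3.2.1] exactly-one(true, false) = true
[3.2] NOT true = false
[3] false OR false = false
[root] false OR false OR false = false
Overall: false → declined

Declined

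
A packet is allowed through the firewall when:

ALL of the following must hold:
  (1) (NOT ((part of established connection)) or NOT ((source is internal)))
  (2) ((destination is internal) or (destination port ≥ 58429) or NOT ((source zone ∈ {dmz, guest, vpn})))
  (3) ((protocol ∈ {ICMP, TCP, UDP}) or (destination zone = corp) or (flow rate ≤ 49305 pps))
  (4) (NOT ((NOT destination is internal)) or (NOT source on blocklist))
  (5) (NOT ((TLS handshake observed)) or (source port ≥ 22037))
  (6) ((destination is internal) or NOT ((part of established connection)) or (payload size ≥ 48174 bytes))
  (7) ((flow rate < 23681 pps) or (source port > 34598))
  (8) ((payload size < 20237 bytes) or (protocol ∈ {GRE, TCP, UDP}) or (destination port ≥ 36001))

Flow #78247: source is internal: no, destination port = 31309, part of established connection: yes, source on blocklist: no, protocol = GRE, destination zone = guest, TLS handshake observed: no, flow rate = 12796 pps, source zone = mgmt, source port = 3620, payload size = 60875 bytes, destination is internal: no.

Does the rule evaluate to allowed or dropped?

Atomic conditions:
  part of established connection: yes → true
  source is internal: no → false
  destination is internal: no → false
  destination port ≥ 58429: 31309 ≥ 58429 is false
  source zone ∈ {dmz, guest, vpn}: mgmt is not in the set → false
  protocol ∈ {ICMP, TCP, UDP}: GRE is not in the set → false
  destination zone = corp: guest == corp is false
  flow rate ≤ 49305 pps: 12796 ≤ 49305 is true
  NOT destination is internal: no → true
  NOT source on blocklist: no → true
  TLS handshake observed: no → false
  source port ≥ 22037: 3620 ≥ 22037 is false
  payload size ≥ 48174 bytes: 60875 ≥ 48174 is true
  flow rate < 23681 pps: 12796 < 23681 is true
  source port > 34598: 3620 > 34598 is false
  payload size < 20237 bytes: 60875 < 20237 is false
  protocol ∈ {GRE, TCP, UDP}: GRE is in the set → true
  destination port ≥ 36001: 31309 ≥ 36001 is false
Combine:
[1.1] NOT true = false
[1.2] NOT false = true
[1] false OR true = true
[2.3] NOT false = true
[2] false OR false OR true = true
[3] false OR false OR true = true
[4.1] NOT true = false
[4] false OR true = true
[5.1] NOT false = true
[5] true OR false = true
[6.2] NOT true = false
[6] false OR false OR true = true
[7] true OR false = true
[8] false OR true OR false = true
[root] true AND true AND true AND true AND true AND true AND true AND true = true
Overall: true → allowed

Allowed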